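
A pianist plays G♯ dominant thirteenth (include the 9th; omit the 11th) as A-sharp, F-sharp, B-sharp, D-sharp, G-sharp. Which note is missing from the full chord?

E-sharp

The full G♯ dominant thirteenth chord is G-sharp, B-sharp, D-sharp, F-sharp, A-sharp, E-sharp.
Comparing with the voicing, the major 13th (13th) — E-sharp — is absent.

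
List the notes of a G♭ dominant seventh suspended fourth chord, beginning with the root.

G-flat  C-flat  D-flat  F-flat

Root G-flat, quality dominant seventh suspended fourth:
- root: G-flat
- perfect 4th: C-flat
- perfect 5th: D-flat
- minor 7th: F-flat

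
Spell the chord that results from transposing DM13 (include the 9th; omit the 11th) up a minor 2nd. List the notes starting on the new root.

Eb – G – Bb – D – F – C

D up a minor 2nd → Eb. New chord: Eb major thirteenth.
- root: Eb
- major 3rd: G
- perfect 5th: Bb
- major 7th: D
- major 9th: F
- major 13th: C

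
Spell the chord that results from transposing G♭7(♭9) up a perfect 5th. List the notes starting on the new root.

A perfect 5th up from Gb is Db, so the new chord is Db dominant seventh flat nine.
Root: Db
Major 3rd (3rd): F
Perfect 5th (5th): Ab
Minor 7th (7th): Cb
Minor 9th (9th): Ebb

Db, F, Ab, Cb, Ebb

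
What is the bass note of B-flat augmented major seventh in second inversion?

F#

B-flat augmented major seventh = Bb–D–F#–A. Second inversion → fifth in the bass = F#.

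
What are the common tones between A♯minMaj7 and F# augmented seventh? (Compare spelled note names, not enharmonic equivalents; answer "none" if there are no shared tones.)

A#

A♯minMaj7 = A#, C#, E#, G##.
F# augmented seventh = F#, A#, C##, E.
Shared: A#.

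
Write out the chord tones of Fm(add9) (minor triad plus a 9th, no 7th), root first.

Root F, quality minor added-ninth:
F — root
Ab — minor 3rd
C — perfect 5th
G — major 9th

F  Ab  C  G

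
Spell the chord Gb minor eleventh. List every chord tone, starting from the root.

G-flat, B-double-flat, D-flat, F-flat, A-flat, C-flat

Gb minor eleventh: minor eleventh on G-flat.
Root: G-flat
Minor 3rd (3rd): B-double-flat
Perfect 5th (5th): D-flat
Minor 7th (7th): F-flat
Major 9th (9th): A-flat
Perfect 11th (11th): C-flat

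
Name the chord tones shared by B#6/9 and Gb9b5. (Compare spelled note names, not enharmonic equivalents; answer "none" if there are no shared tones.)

B#6/9: B# D## F## G## C##
Gb9b5: Gb Bb Dbb Fb Ab
Common to both → none.

none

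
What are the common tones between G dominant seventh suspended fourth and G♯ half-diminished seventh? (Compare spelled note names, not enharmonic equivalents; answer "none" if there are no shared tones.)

G dominant seventh suspended fourth: G C D F
G♯ half-diminished seventh: G-sharp B D F-sharp
Common to both → D.

D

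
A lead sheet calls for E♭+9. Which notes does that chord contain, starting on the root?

E♭  G  B  D♭  F

E♭+9 is a dominant ninth sharp five built on E♭.
E♭ — root
G — major 3rd
B — augmented 5th
D♭ — minor 7th
F — major 9th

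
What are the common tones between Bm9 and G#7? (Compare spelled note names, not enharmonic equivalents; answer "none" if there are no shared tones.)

F#

Bm9: B D F# A C#
G#7: G# B# D# F#
Common to both → F#.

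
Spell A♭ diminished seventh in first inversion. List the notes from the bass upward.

Cb  Ebb  Gbb  Ab

In root position, A♭ diminished seventh is Ab–Cb–Ebb–Gbb.
First inversion puts the third (Cb) in the bass.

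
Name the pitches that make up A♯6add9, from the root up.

A#, C##, E#, F##, B#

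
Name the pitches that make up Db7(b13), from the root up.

Db7(b13): dominant seventh flat thirteen on Db.
Db — root
F — major 3rd
Ab — perfect 5th
Cb — minor 7th
Bbb — minor 13th

Db, F, Ab, Cb, Bbb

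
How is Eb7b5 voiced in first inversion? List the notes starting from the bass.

G, Bbb, Db, Eb

In root position, Eb7b5 is Eb–G–Bbb–Db.
First inversion puts the third (G) in the bass.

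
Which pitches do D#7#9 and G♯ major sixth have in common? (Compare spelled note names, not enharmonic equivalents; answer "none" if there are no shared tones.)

D#7#9: D♯ F𝄪 A♯ C♯ E𝄪
G♯ major sixth: G♯ B♯ D♯ E♯
Common to both → D♯.

D♯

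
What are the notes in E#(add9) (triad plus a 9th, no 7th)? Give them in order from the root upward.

E#  G##  B#  F##

Root E#, quality added-ninth:
- root: E#
- major 3rd: G##
- perfect 5th: B#
- major 9th: F##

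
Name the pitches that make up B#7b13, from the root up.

B#7b13 is a dominant seventh flat thirteen built on B#.
- root: B#
- major 3rd: D##
- perfect 5th: F##
- minor 7th: A#
- minor 13th: G#

B#, D##, F##, A#, G#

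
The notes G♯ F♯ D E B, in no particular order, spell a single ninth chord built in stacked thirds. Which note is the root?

Stacking in thirds gives E – G♯ – B – D – F♯, so E is the root — E dominant ninth.

E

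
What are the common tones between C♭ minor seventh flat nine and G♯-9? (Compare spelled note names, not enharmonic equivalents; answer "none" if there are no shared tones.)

none

C♭ minor seventh flat nine: Cb Ebb Gb Bbb Dbb
G♯-9: G# B D# F# A#
Common to both → none.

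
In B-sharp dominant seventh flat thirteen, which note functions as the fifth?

B-sharp dominant seventh flat thirteen is built on B-sharp; its 5th is a perfect 5th above the root.
A fifth above B uses the letter F, and the perfect 5th above B-sharp is F-double-sharp.

F-double-sharp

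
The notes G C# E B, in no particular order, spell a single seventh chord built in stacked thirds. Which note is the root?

C#

Arranged so that each adjacent pair is a third by letter name: C# – E – G – B.
The bottom of that stack, C#, is the root (this is C# half-diminished seventh).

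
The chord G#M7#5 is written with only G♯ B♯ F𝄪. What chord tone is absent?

D𝄪

G#M7#5 = G♯, B♯, D𝄪, F𝄪. The voicing lacks the 5th (augmented 5th), D𝄪.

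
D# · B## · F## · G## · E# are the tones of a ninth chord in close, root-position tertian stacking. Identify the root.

E#

Stacking in thirds gives E# – G## – B## – D# – F##, so E# is the root — E# dominant ninth sharp five.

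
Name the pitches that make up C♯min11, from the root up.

C♯min11 is a minor eleventh built on C#.
root → C#
3rd (minor 3rd) → E
5th (perfect 5th) → G#
7th (minor 7th) → B
9th (major 9th) → D#
11th (perfect 11th) → F#

C#, E, G#, B, D#, F#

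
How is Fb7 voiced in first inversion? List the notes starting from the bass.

Fb7 = Fb–Ab–Cb–Ebb; first inversion → third (Ab) lowest.

Ab  Cb  Ebb  Fb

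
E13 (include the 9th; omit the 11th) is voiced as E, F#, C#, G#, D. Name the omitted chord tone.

B

The full E13 chord is E, G#, B, D, F#, C#.
Comparing with the voicing, the perfect 5th (5th) — B — is absent.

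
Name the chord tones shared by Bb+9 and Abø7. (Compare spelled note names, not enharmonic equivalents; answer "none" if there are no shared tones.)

Bb+9 = Bb, D, F#, Ab, C.
Abø7 = Ab, Cb, Ebb, Gb.
Shared: Ab.

Ab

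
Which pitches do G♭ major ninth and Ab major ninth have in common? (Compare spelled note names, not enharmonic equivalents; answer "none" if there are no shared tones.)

B-flat A-flat

G♭ major ninth: G-flat B-flat D-flat F A-flat
Ab major ninth: A-flat C E-flat G B-flat
Common to both → B-flat, A-flat.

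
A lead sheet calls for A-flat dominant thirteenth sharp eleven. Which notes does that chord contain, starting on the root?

Ab C Eb Gb Bb D F

A-flat dominant thirteenth sharp eleven: dominant thirteenth sharp eleven on Ab.
- root: Ab
- major 3rd: C
- perfect 5th: Eb
- minor 7th: Gb
- major 9th: Bb
- augmented 11th: D
- major 13th: F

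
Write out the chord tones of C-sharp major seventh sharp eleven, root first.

C#, E#, G#, B#, F##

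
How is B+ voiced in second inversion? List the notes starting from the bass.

F## – B – D#

In root position, B+ is B–D#–F##.
Second inversion puts the fifth (F##) in the bass.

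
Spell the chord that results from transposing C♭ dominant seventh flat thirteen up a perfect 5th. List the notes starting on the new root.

Transposed root: C♭ → G♭ (perfect 5th up). So we spell G♭ dominant seventh flat thirteen:
G♭ — root
B♭ — major 3rd
D♭ — perfect 5th
F♭ — minor 7th
E𝄫 — minor 13th

G♭, B♭, D♭, F♭, E𝄫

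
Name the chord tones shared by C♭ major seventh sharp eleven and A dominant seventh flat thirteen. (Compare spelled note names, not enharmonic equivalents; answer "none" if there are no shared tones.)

C♭ major seventh sharp eleven: C-flat E-flat G-flat B-flat F
A dominant seventh flat thirteen: A C-sharp E G F
Common to both → F.

F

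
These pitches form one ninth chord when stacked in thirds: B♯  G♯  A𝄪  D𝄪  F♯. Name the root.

Stacking in thirds gives G♯ – B♯ – D𝄪 – F♯ – A𝄪, so G♯ is the root — G♯ dominant seventh sharp nine sharp five.

G♯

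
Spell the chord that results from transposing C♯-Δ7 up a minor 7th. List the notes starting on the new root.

Transposed root: C# → B (minor 7th up). So we spell B minor-major seventh:
B — root
D — minor 3rd
F# — perfect 5th
A# — major 7th

B D F# A#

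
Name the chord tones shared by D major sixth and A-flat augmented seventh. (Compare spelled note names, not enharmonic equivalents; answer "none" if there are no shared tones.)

D major sixth: D F-sharp A B
A-flat augmented seventh: A-flat C E G-flat
Common to both → none.

none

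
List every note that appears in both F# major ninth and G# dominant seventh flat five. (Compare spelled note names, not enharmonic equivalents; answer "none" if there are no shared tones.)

F# major ninth: F-sharp A-sharp C-sharp E-sharp G-sharp
G# dominant seventh flat five: G-sharp B-sharp D F-sharp
Common to both → F-sharp, G-sharp.

F-sharp, G-sharp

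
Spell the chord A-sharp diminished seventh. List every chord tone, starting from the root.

A-sharp, C-sharp, E, G

A-sharp diminished seventh is a diminished seventh built on A-sharp.
- root: A-sharp
- minor 3rd: C-sharp
- diminished 5th: E
- diminished 7th: G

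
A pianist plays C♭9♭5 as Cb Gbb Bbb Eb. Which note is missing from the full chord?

C♭9♭5 = Cb, Eb, Gbb, Bbb, Db. The voicing lacks the 9th (major 9th), Db.

Db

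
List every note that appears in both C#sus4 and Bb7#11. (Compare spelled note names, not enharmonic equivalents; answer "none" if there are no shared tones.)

C#sus4: C♯ F♯ G♯
Bb7#11: B♭ D F A♭ E
Common to both → none.

none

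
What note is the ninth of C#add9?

D#

C#add9 is built on C#; its 9th is a major 9th above the root.
A second above C uses the letter D, and the major 9th above C# is D#.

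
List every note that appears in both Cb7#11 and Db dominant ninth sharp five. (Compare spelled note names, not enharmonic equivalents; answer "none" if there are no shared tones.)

Cb7#11 = Cb, Eb, Gb, Bbb, F.
Db dominant ninth sharp five = Db, F, A, Cb, Eb.
Shared: Cb, Eb, F.

Cb – Eb – F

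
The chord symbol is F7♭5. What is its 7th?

Eb

F7♭5 is built on F; its 7th is a minor 7th above the root.
A seventh above F uses the letter E, and the minor 7th above F is Eb.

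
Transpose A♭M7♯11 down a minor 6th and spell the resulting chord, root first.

C  E  G  B  F♯

Transposed root: A♭ → C (minor 6th down). So we spell C major seventh sharp eleven:
root → C
3rd (major 3rd) → E
5th (perfect 5th) → G
7th (major 7th) → B
11th (augmented 11th) → F♯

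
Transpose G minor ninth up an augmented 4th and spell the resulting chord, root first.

An augmented 4th up from G is C#, so the new chord is C# minor ninth.
root → C#
3rd (minor 3rd) → E
5th (perfect 5th) → G#
7th (minor 7th) → B
9th (major 9th) → D#

C#, E, G#, B, D#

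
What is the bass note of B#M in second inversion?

B#M in root position is B#–D##–F##.
Second inversion places the fifth in the bass, which is F##.

F##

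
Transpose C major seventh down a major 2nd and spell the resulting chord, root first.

C down a major 2nd → B-flat. New chord: B-flat major seventh.
Root: B-flat
Major 3rd (3rd): D
Perfect 5th (5th): F
Major 7th (7th): A

B-flat D F A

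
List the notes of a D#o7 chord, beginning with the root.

Root D#, quality diminished seventh:
root → D#
3rd (minor 3rd) → F#
5th (diminished 5th) → A
7th (diminished 7th) → C

D# F# A C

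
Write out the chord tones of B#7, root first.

B#, D##, F##, A#

Root B#, quality dominant seventh:
B# — root
D## — major 3rd
F## — perfect 5th
A# — minor 7th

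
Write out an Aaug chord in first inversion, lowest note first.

C#, E#, A

In root position, Aaug is A–C#–E#.
First inversion puts the third (C#) in the bass.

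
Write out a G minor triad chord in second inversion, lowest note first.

In root position, G minor triad is G–Bb–D.
Second inversion puts the fifth (D) in the bass.

D, G, Bb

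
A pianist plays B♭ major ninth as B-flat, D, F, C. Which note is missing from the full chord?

A

B♭ major ninth = B-flat, D, F, A, C. The voicing lacks the 7th (major 7th), A.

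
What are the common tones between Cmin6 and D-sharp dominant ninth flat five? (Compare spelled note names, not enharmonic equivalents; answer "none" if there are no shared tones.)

Cmin6 = C, E♭, G, A.
D-sharp dominant ninth flat five = D♯, F𝄪, A, C♯, E♯.
Shared: A.

A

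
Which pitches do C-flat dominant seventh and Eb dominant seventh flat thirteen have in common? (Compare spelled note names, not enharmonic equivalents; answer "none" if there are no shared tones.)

C-flat, E-flat

C-flat dominant seventh = C-flat, E-flat, G-flat, B-double-flat.
Eb dominant seventh flat thirteen = E-flat, G, B-flat, D-flat, C-flat.
Shared: C-flat, E-flat.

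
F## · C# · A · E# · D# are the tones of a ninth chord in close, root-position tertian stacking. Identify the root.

Stacking in thirds gives D# – F## – A – C# – E#, so D# is the root — D# dominant ninth flat five.

D#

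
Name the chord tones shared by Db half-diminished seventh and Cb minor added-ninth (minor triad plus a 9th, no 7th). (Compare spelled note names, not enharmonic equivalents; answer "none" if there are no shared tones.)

Db half-diminished seventh = D-flat, F-flat, A-double-flat, C-flat.
Cb minor added-ninth = C-flat, E-double-flat, G-flat, D-flat.
Shared: D-flat, C-flat.

D-flat, C-flat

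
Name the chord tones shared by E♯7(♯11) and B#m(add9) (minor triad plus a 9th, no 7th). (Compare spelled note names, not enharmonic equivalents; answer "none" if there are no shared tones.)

B# – D#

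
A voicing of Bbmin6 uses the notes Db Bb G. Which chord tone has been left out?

The full Bbmin6 chord is Bb, Db, F, G.
Comparing with the voicing, the perfect 5th (5th) — F — is absent.

F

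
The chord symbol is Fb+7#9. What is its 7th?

E𝄫

Root of Fb+7#9 = F♭. The 7th is a minor 7th: F♭ up a minor 7th → E𝄫.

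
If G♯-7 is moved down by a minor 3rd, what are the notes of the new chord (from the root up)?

A minor 3rd down from G♯ is E♯, so the new chord is E♯ minor seventh.
E♯ — root
G♯ — minor 3rd
B♯ — perfect 5th
D♯ — minor 7th

E♯, G♯, B♯, D♯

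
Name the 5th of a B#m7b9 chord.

F##

B#m7b9 is built on B#; its 5th is a perfect 5th above the root.
A fifth above B uses the letter F, and the perfect 5th above B# is F##.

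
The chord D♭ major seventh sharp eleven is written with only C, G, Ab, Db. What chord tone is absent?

D♭ major seventh sharp eleven = Db, F, Ab, C, G. The voicing lacks the 3rd (major 3rd), F.

F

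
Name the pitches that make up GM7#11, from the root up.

G, B, D, F#, C#

Root G, quality major seventh sharp eleven:
- root: G
- major 3rd: B
- perfect 5th: D
- major 7th: F#
- augmented 11th: C#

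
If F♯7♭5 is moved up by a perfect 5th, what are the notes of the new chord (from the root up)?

F# up a perfect 5th → C#. New chord: C# dominant seventh flat five.
Root: C#
Major 3rd (3rd): E#
Diminished 5th (5th): G
Minor 7th (7th): B

C# E# G B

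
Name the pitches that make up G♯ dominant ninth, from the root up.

G♯ dominant ninth is a dominant ninth built on G#.
- root: G#
- major 3rd: B#
- perfect 5th: D#
- minor 7th: F#
- major 9th: A#

G# – B# – D# – F# – A#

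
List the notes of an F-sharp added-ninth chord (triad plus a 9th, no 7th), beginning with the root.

F-sharp added-ninth is an added-ninth built on F#.
root → F#
3rd (major 3rd) → A#
5th (perfect 5th) → C#
9th (major 9th) → G#

F#, A#, C#, G#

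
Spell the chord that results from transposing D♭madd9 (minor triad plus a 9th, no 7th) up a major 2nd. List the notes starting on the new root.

Eb, Gb, Bb, F

A major 2nd up from Db is Eb, so the new chord is Eb minor added-ninth.
Root: Eb
Minor 3rd (3rd): Gb
Perfect 5th (5th): Bb
Major 9th (9th): F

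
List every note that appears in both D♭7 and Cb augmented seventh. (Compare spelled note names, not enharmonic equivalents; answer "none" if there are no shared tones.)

D♭7 = Db, F, Ab, Cb.
Cb augmented seventh = Cb, Eb, G, Bbb.
Shared: Cb.

Cb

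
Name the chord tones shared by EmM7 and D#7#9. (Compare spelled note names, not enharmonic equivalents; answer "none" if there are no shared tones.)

EmM7: E G B D#
D#7#9: D# F## A# C# E##
Common to both → D#.

D#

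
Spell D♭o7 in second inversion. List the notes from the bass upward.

Abb  Cbb  Db  Fb

In root position, D♭o7 is Db–Fb–Abb–Cbb.
Second inversion puts the fifth (Abb) in the bass.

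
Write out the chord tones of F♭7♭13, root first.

Fb, Ab, Cb, Ebb, Dbb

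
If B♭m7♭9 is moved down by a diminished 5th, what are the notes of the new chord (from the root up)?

A diminished 5th down from Bb is E, so the new chord is E minor seventh flat nine.
root → E
3rd (minor 3rd) → G
5th (perfect 5th) → B
7th (minor 7th) → D
9th (minor 9th) → F

E – G – B – D – F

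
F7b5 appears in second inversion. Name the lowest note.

Cb

F7b5 = F–A–Cb–Eb. Second inversion → fifth in the bass = Cb.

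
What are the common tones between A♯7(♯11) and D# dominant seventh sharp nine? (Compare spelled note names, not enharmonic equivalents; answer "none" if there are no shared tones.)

A♯7(♯11): A# C## E# G# D##
D# dominant seventh sharp nine: D# F## A# C# E##
Common to both → A#.

A#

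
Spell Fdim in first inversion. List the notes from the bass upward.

In root position, Fdim is F–Ab–Cb.
First inversion puts the third (Ab) in the bass.

Ab, Cb, F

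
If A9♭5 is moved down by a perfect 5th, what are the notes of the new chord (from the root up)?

D, F#, Ab, C, E

Transposed root: A → D (perfect 5th down). So we spell D dominant ninth flat five:
root → D
3rd (major 3rd) → F#
5th (diminished 5th) → Ab
7th (minor 7th) → C
9th (major 9th) → E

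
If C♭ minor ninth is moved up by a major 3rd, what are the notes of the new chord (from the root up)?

Eb – Gb – Bb – Db – F

A major 3rd up from Cb is Eb, so the new chord is Eb minor ninth.
Root: Eb
Minor 3rd (3rd): Gb
Perfect 5th (5th): Bb
Minor 7th (7th): Db
Major 9th (9th): F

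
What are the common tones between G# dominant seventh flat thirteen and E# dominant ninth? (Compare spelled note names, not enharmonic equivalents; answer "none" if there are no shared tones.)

B-sharp, D-sharp

G# dominant seventh flat thirteen: G-sharp B-sharp D-sharp F-sharp E
E# dominant ninth: E-sharp G-double-sharp B-sharp D-sharp F-double-sharp
Common to both → B-sharp, D-sharp.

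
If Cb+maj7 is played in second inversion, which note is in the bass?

Cb+maj7 = C♭–E♭–G–B♭. Second inversion → fifth in the bass = G.

G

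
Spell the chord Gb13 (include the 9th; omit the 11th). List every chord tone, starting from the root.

Gb13 is a dominant thirteenth built on G♭.
- root: G♭
- major 3rd: B♭
- perfect 5th: D♭
- minor 7th: F♭
- major 9th: A♭
- major 13th: E♭

G♭, B♭, D♭, F♭, A♭, E♭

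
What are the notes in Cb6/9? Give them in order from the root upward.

Cb6/9: six-nine on Cb.
- root: Cb
- major 3rd: Eb
- perfect 5th: Gb
- major 6th: Ab
- major 9th: Db

Cb, Eb, Gb, Ab, Db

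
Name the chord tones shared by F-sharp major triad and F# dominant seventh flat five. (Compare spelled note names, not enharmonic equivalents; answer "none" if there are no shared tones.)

F-sharp, A-sharp

F-sharp major triad: F-sharp A-sharp C-sharp
F# dominant seventh flat five: F-sharp A-sharp C E
Common to both → F-sharp, A-sharp.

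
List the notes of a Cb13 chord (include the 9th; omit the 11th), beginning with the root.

Cb13: dominant thirteenth on Cb.
Cb — root
Eb — major 3rd
Gb — perfect 5th
Bbb — minor 7th
Db — major 9th
Ab — major 13th

Cb  Eb  Gb  Bbb  Db  Ab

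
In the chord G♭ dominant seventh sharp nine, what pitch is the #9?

Root of G♭ dominant seventh sharp nine = G♭. The 9th is an augmented 9th: G♭ up an augmented 9th → A.

A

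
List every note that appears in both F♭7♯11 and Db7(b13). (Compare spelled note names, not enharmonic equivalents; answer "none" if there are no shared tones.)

F♭7♯11: Fb Ab Cb Ebb Bb
Db7(b13): Db F Ab Cb Bbb
Common to both → Ab, Cb.

Ab – Cb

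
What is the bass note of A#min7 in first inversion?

C#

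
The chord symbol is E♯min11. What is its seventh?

E♯min11 is built on E♯; its 7th is a minor 7th above the root.
A seventh above E uses the letter D, and the minor 7th above E♯ is D♯.

D♯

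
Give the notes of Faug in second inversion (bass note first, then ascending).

C♯, F, A

In root position, Faug is F–A–C♯.
Second inversion puts the fifth (C♯) in the bass.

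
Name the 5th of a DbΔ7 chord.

Root of DbΔ7 = Db. The 5th is a perfect 5th: Db up a perfect 5th → Ab.

Ab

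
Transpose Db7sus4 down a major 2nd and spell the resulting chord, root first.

Transposed root: Db → Cb (major 2nd down). So we spell Cb dominant seventh suspended fourth:
root → Cb
4th (perfect 4th) → Fb
5th (perfect 5th) → Gb
7th (minor 7th) → Bbb

Cb, Fb, Gb, Bbb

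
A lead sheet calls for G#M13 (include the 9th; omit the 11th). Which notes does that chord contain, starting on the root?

G#, B#, D#, F##, A#, E#

G#M13 is a major thirteenth built on G#.
G# — root
B# — major 3rd
D# — perfect 5th
F## — major 7th
A# — major 9th
E# — major 13th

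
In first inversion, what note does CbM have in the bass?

CbM = Cb–Eb–Gb. First inversion → third in the bass = Eb.

Eb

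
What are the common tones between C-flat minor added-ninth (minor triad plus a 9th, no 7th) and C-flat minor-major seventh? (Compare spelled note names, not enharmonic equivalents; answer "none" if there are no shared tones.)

C-flat, E-double-flat, G-flat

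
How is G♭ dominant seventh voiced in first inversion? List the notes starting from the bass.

In root position, G♭ dominant seventh is G♭–B♭–D♭–F♭.
First inversion puts the third (B♭) in the bass.

B♭, D♭, F♭, G♭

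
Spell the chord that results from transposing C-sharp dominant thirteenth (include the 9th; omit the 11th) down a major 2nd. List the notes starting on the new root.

B D-sharp F-sharp A C-sharp G-sharp

Transposed root: C-sharp → B (major 2nd down). So we spell B dominant thirteenth:
Root: B
Major 3rd (3rd): D-sharp
Perfect 5th (5th): F-sharp
Minor 7th (7th): A
Major 9th (9th): C-sharp
Major 13th (13th): G-sharp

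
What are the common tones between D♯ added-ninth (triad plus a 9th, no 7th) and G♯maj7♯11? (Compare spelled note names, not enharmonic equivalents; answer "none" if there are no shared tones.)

D♯ added-ninth: D♯ F𝄪 A♯ E♯
G♯maj7♯11: G♯ B♯ D♯ F𝄪 C𝄪
Common to both → D♯, F𝄪.

D♯, F𝄪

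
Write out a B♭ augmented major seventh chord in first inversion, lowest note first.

D, F♯, A, B♭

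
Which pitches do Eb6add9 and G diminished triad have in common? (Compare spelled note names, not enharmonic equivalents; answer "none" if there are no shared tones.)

G – Bb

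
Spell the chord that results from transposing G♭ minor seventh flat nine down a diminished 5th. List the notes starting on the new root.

Transposed root: Gb → C (diminished 5th down). So we spell C minor seventh flat nine:
- root: C
- minor 3rd: Eb
- perfect 5th: G
- minor 7th: Bb
- minor 9th: Db

C – Eb – G – Bb – Db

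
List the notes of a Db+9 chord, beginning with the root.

Db+9: dominant ninth sharp five on Db.
- root: Db
- major 3rd: F
- augmented 5th: A
- minor 7th: Cb
- major 9th: Eb

Db  F  A  Cb  Eb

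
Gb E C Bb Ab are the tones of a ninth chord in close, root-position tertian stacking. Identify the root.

Ab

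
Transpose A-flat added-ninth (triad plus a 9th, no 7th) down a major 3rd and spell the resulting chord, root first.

Fb, Ab, Cb, Gb

Transposed root: Ab → Fb (major 3rd down). So we spell Fb added-ninth:
Fb — root
Ab — major 3rd
Cb — perfect 5th
Gb — major 9th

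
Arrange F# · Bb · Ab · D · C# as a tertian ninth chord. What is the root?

Bb

Arranged so that each adjacent pair is a third by letter name: Bb – D – F# – Ab – C#.
The bottom of that stack, Bb, is the root (this is Bb dominant seventh sharp nine sharp five).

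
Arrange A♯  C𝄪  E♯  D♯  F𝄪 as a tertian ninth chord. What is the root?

D♯

Arranged so that each adjacent pair is a third by letter name: D♯ – F𝄪 – A♯ – C𝄪 – E♯.
The bottom of that stack, D♯, is the root (this is D♯ major ninth).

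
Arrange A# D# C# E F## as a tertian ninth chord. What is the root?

D#

Stacking in thirds gives D# – F## – A# – C# – E, so D# is the root — D# dominant seventh flat nine.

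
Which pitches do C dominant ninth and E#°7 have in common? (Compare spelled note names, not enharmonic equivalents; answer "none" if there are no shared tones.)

D

C dominant ninth = C, E, G, B♭, D.
E#°7 = E♯, G♯, B, D.
Shared: D.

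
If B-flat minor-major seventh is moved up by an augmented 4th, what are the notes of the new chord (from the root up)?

E, G, B, D♯

An augmented 4th up from B♭ is E, so the new chord is E minor-major seventh.
root → E
3rd (minor 3rd) → G
5th (perfect 5th) → B
7th (major 7th) → D♯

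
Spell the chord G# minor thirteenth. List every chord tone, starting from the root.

G-sharp, B, D-sharp, F-sharp, A-sharp, C-sharp, E-sharp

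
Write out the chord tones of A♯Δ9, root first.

A#, C##, E#, G##, B#

A♯Δ9 is a major ninth built on A#.
A# — root
C## — major 3rd
E# — perfect 5th
G## — major 7th
B# — major 9th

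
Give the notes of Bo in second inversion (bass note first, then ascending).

F B D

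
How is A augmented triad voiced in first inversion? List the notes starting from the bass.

A augmented triad = A–C#–E#; first inversion → third (C#) lowest.

C#  E#  A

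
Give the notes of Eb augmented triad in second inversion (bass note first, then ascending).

In root position, Eb augmented triad is E-flat–G–B.
Second inversion puts the fifth (B) in the bass.

B, E-flat, G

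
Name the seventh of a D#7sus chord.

C#

D#7sus is built on D#; its 7th is a minor 7th above the root.
A seventh above D uses the letter C, and the minor 7th above D# is C#.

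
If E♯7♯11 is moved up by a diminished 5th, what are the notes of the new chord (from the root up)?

B, D#, F#, A, E#

A diminished 5th up from E# is B, so the new chord is B dominant seventh sharp eleven.
B — root
D# — major 3rd
F# — perfect 5th
A — minor 7th
E# — augmented 11th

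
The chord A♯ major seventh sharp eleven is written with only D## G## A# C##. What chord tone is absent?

The full A♯ major seventh sharp eleven chord is A#, C##, E#, G##, D##.
Comparing with the voicing, the perfect 5th (5th) — E# — is absent.

E#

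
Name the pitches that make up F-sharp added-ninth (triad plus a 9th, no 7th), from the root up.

F♯  A♯  C♯  G♯

F-sharp added-ninth is an added-ninth built on F♯.
root → F♯
3rd (major 3rd) → A♯
5th (perfect 5th) → C♯
9th (major 9th) → G♯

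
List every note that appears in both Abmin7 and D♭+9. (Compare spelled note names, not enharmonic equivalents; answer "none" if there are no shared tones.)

Abmin7 = Ab, Cb, Eb, Gb.
D♭+9 = Db, F, A, Cb, Eb.
Shared: Cb, Eb.

Cb  Eb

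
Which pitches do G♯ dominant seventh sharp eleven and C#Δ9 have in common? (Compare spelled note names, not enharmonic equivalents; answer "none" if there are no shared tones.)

G♯ B♯ D♯

G♯ dominant seventh sharp eleven: G♯ B♯ D♯ F♯ C𝄪
C#Δ9: C♯ E♯ G♯ B♯ D♯
Common to both → G♯, B♯, D♯.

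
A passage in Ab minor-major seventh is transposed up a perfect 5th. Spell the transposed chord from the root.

A perfect 5th up from A-flat is E-flat, so the new chord is E-flat minor-major seventh.
Root: E-flat
Minor 3rd (3rd): G-flat
Perfect 5th (5th): B-flat
Major 7th (7th): D

E-flat, G-flat, B-flat, D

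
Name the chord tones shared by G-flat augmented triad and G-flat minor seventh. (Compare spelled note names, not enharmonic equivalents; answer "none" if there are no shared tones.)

G-flat

G-flat augmented triad = G-flat, B-flat, D.
G-flat minor seventh = G-flat, B-double-flat, D-flat, F-flat.
Shared: G-flat.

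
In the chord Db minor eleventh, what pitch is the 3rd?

Root of Db minor eleventh = D-flat. The 3rd is a minor 3rd: D-flat up a minor 3rd → F-flat.

F-flat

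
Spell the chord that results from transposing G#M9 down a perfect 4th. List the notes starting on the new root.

D#  F##  A#  C##  E#

G# down a perfect 4th → D#. New chord: D# major ninth.
D# — root
F## — major 3rd
A# — perfect 5th
C## — major 7th
E# — major 9th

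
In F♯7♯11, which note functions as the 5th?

C♯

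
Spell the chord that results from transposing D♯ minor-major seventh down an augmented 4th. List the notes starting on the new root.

A  C  E  G#

An augmented 4th down from D# is A, so the new chord is A minor-major seventh.
Root: A
Minor 3rd (3rd): C
Perfect 5th (5th): E
Major 7th (7th): G#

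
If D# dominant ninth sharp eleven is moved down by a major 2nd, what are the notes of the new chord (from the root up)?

C-sharp, E-sharp, G-sharp, B, D-sharp, F-double-sharp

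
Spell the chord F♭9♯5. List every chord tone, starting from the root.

Fb Ab C Ebb Gb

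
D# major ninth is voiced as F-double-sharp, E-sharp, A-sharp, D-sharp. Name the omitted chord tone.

The full D# major ninth chord is D-sharp, F-double-sharp, A-sharp, C-double-sharp, E-sharp.
Comparing with the voicing, the major 7th (7th) — C-double-sharp — is absent.

C-double-sharp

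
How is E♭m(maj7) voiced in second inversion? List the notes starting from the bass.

Bb D Eb Gb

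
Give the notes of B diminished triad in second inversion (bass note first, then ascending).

B diminished triad = B–D–F; second inversion → fifth (F) lowest.

F, B, D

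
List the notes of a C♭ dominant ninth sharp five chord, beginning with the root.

C♭ dominant ninth sharp five: dominant ninth sharp five on C-flat.
- root: C-flat
- major 3rd: E-flat
- augmented 5th: G
- minor 7th: B-double-flat
- major 9th: D-flat

C-flat  E-flat  G  B-double-flat  D-flat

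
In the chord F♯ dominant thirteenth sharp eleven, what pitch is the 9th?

F♯ dominant thirteenth sharp eleven is built on F-sharp; its 9th is a major 9th above the root.
A second above F uses the letter G, and the major 9th above F-sharp is G-sharp.

G-sharp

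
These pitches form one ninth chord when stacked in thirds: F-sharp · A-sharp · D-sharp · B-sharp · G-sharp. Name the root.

G-sharp

Stacking in thirds gives G-sharp – B-sharp – D-sharp – F-sharp – A-sharp, so G-sharp is the root — G-sharp dominant ninth.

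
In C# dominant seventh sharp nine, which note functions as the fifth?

G♯

C# dominant seventh sharp nine is built on C♯; its 5th is a perfect 5th above the root.
A fifth above C uses the letter G, and the perfect 5th above C♯ is G♯.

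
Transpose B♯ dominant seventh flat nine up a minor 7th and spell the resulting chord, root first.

A minor 7th up from B-sharp is A-sharp, so the new chord is A-sharp dominant seventh flat nine.
- root: A-sharp
- major 3rd: C-double-sharp
- perfect 5th: E-sharp
- minor 7th: G-sharp
- minor 9th: B

A-sharp C-double-sharp E-sharp G-sharp B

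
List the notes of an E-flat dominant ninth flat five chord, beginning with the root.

Eb – G – Bbb – Db – F

E-flat dominant ninth flat five: dominant ninth flat five on Eb.
root → Eb
3rd (major 3rd) → G
5th (diminished 5th) → Bbb
7th (minor 7th) → Db
9th (major 9th) → F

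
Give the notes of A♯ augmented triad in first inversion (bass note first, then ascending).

In root position, A♯ augmented triad is A-sharp–C-double-sharp–E-double-sharp.
First inversion puts the third (C-double-sharp) in the bass.

C-double-sharp, E-double-sharp, A-sharp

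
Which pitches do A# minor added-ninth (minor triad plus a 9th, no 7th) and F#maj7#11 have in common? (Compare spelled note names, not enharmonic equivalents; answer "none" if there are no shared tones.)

A# – C# – E# – B#

A# minor added-ninth: A# C# E# B#
F#maj7#11: F# A# C# E# B#
Common to both → A#, C#, E#, B#.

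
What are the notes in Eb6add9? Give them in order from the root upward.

Eb6add9 is a six-nine built on Eb.
Root: Eb
Major 3rd (3rd): G
Perfect 5th (5th): Bb
Major 6th (6th): C
Major 9th (9th): F

Eb, G, Bb, C, F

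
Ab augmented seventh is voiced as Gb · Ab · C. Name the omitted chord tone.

E

Ab augmented seventh = Ab, C, E, Gb. The voicing lacks the 5th (augmented 5th), E.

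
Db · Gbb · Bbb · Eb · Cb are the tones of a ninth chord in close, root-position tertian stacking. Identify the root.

Cb

Arranged so that each adjacent pair is a third by letter name: Cb – Eb – Gbb – Bbb – Db.
The bottom of that stack, Cb, is the root (this is Cb dominant ninth flat five).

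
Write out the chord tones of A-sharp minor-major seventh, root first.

A-sharp minor-major seventh: minor-major seventh on A#.
root → A#
3rd (minor 3rd) → C#
5th (perfect 5th) → E#
7th (major 7th) → G##

A#  C#  E#  G##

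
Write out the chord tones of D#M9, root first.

Root D#, quality major ninth:
root → D#
3rd (major 3rd) → F##
5th (perfect 5th) → A#
7th (major 7th) → C##
9th (major 9th) → E#

D#  F##  A#  C##  E#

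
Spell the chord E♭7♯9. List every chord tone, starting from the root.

E♭7♯9: dominant seventh sharp nine on E♭.
E♭ — root
G — major 3rd
B♭ — perfect 5th
D♭ — minor 7th
F♯ — augmented 9th

E♭ – G – B♭ – D♭ – F♯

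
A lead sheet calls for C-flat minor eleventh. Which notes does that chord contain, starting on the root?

Cb, Ebb, Gb, Bbb, Db, Fb

C-flat minor eleventh: minor eleventh on Cb.
- root: Cb
- minor 3rd: Ebb
- perfect 5th: Gb
- minor 7th: Bbb
- major 9th: Db
- perfect 11th: Fb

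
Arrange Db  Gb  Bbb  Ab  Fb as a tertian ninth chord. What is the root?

Gb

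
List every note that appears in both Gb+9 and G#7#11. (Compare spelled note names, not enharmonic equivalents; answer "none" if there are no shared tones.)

none

Gb+9 = Gb, Bb, D, Fb, Ab.
G#7#11 = G#, B#, D#, F#, C##.
Shared: none.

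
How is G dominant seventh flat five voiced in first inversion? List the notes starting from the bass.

B, D-flat, F, G

G dominant seventh flat five = G–B–D-flat–F; first inversion → third (B) lowest.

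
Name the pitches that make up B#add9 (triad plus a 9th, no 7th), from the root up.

B#add9: added-ninth on B#.
Root: B#
Major 3rd (3rd): D##
Perfect 5th (5th): F##
Major 9th (9th): C##

B#, D##, F##, C##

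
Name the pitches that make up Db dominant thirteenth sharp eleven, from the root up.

Db dominant thirteenth sharp eleven: dominant thirteenth sharp eleven on Db.
Root: Db
Major 3rd (3rd): F
Perfect 5th (5th): Ab
Minor 7th (7th): Cb
Major 9th (9th): Eb
Augmented 11th (11th): G
Major 13th (13th): Bb

Db  F  Ab  Cb  Eb  G  Bb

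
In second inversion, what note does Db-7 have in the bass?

Ab

Db-7 = Db–Fb–Ab–Cb. Second inversion → fifth in the bass = Ab.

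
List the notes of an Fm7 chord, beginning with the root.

F – A♭ – C – E♭

Root F, quality minor seventh:
Root: F
Minor 3rd (3rd): A♭
Perfect 5th (5th): C
Minor 7th (7th): E♭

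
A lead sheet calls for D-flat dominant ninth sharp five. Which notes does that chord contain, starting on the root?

D-flat dominant ninth sharp five: dominant ninth sharp five on D♭.
D♭ — root
F — major 3rd
A — augmented 5th
C♭ — minor 7th
E♭ — major 9th

D♭  F  A  C♭  E♭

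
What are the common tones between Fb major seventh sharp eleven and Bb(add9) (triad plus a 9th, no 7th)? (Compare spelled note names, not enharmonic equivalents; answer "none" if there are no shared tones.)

Bb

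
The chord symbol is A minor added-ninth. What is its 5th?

A minor added-ninth is built on A; its 5th is a perfect 5th above the root.
A fifth above A uses the letter E, and the perfect 5th above A is E.

E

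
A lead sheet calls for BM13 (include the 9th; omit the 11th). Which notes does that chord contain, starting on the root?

BM13: major thirteenth on B.
root → B
3rd (major 3rd) → D#
5th (perfect 5th) → F#
7th (major 7th) → A#
9th (major 9th) → C#
13th (major 13th) → G#

B  D#  F#  A#  C#  G#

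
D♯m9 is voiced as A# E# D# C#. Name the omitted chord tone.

F#

The full D♯m9 chord is D#, F#, A#, C#, E#.
Comparing with the voicing, the minor 3rd (3rd) — F# — is absent.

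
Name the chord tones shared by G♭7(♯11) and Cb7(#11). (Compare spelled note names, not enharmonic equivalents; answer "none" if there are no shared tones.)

Gb

G♭7(♯11): Gb Bb Db Fb C
Cb7(#11): Cb Eb Gb Bbb F
Common to both → Gb.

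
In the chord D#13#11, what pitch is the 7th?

D#13#11 is built on D#; its 7th is a minor 7th above the root.
A seventh above D uses the letter C, and the minor 7th above D# is C#.

C#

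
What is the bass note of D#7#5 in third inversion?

D#7#5 = D#–F##–A##–C#. Third inversion → seventh in the bass = C#.

C#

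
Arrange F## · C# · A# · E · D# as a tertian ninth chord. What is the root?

Stacking in thirds gives D# – F## – A# – C# – E, so D# is the root — D# dominant seventh flat nine.

D#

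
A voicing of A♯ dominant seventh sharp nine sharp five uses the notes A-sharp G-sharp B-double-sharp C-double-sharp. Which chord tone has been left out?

A♯ dominant seventh sharp nine sharp five = A-sharp, C-double-sharp, E-double-sharp, G-sharp, B-double-sharp. The voicing lacks the 5th (augmented 5th), E-double-sharp.

E-double-sharp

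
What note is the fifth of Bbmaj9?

Root of Bbmaj9 = B♭. The 5th is a perfect 5th: B♭ up a perfect 5th → F.

F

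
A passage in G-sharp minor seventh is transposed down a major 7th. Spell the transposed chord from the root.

A, C, E, G

A major 7th down from G# is A, so the new chord is A minor seventh.
Root: A
Minor 3rd (3rd): C
Perfect 5th (5th): E
Minor 7th (7th): G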